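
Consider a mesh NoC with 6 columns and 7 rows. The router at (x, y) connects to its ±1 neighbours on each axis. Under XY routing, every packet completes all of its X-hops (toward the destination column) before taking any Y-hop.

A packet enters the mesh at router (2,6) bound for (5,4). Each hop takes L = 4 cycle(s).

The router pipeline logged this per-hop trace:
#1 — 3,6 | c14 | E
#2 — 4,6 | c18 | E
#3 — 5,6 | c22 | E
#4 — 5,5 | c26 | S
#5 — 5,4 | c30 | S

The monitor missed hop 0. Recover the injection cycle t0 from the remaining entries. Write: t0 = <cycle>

t0 = 10

At hop 1 the cycle is 14; in general cyc_k = t0 + kL.
Subtract one hop: t0 = 14 − 4 = 10.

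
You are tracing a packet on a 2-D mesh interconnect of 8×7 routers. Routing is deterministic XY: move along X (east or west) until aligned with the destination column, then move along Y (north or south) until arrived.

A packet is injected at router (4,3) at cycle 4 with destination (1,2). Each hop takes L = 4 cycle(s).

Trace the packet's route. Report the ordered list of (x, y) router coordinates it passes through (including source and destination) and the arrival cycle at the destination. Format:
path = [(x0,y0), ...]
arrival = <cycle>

path = [(4,3), (3,3), (2,3), (1,3), (1,2)]
arrival = 20

src (4,3)  cyc=4
W→(3,3)  cyc=8
W→(2,3)  cyc=12
W→(1,3)  cyc=16
S→(1,2)  cyc=20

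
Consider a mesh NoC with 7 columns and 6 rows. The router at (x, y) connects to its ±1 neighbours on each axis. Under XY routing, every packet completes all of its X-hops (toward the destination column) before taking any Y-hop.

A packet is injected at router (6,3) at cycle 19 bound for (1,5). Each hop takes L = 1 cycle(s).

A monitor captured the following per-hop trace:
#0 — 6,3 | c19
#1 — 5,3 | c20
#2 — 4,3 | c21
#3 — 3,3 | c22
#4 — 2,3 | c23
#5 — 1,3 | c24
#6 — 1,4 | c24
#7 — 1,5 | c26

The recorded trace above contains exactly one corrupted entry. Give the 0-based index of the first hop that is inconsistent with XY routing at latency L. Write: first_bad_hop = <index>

[1] (-1,+0) / 1c ⇒ ok
[2] (-1,+0) / 1c ⇒ ok
[3] (-1,+0) / 1c ⇒ ok
[4] (-1,+0) / 1c ⇒ ok
[5] (-1,+0) / 1c ⇒ ok
[6] (+0,+1) / 0c ⇒ BAD: Δcyc=0≠L

first_bad_hop = 6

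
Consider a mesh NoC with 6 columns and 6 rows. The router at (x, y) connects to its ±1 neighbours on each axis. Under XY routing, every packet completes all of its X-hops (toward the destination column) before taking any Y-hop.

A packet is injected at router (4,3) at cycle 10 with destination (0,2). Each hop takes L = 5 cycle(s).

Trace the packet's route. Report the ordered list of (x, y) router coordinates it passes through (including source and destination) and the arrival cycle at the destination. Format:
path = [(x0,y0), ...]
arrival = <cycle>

path = [(4,3), (3,3), (2,3), (1,3), (0,3), (0,2)]
arrival = 35

  0. router=(4,3) cycle=10 (inject)
  1. router=(3,3) cycle=15 dir=W
  2. router=(2,3) cycle=20 dir=W
  3. router=(1,3) cycle=25 dir=W
  4. router=(0,3) cycle=30 dir=W
  5. router=(0,2) cycle=35 dir=S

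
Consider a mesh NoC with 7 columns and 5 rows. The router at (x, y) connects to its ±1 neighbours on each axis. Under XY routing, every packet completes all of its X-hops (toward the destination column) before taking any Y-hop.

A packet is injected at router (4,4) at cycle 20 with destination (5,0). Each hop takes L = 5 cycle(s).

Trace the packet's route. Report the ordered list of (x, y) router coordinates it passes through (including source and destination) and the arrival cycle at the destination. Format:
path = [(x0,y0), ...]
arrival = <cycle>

t=20: at (4,4)
t=25: at (5,4) after E
t=30: at (5,3) after S
t=35: at (5,2) after S
t=40: at (5,1) after S
t=45: at (5,0) after S

path = [(4,4), (5,4), (5,3), (5,2), (5,1), (5,0)]
arrival = 45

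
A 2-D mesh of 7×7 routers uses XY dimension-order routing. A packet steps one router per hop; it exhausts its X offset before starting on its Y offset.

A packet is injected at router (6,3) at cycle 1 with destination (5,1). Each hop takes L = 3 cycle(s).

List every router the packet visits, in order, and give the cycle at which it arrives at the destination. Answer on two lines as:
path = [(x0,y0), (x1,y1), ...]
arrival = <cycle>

hop 0: (6,3) @ cyc 1
hop 1: (5,3) @ cyc 4  [W]
hop 2: (5,2) @ cyc 7  [S]
hop 3: (5,1) @ cyc 10  [S]

path = [(6,3), (5,3), (5,2), (5,1)]
arrival = 10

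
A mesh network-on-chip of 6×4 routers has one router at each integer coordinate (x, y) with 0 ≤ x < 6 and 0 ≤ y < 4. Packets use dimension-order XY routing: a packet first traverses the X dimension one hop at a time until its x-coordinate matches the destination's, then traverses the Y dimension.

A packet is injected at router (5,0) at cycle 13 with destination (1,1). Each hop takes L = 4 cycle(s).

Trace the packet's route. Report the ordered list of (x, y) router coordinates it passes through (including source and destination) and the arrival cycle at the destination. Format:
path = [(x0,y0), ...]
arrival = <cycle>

#0 — 5,0 | c13
#1 — 4,0 | c17 | W
#2 — 3,0 | c21 | W
#3 — 2,0 | c25 | W
#4 — 1,0 | c29 | W
#5 — 1,1 | c33 | N

path = [(5,0), (4,0), (3,0), (2,0), (1,0), (1,1)]
arrival = 33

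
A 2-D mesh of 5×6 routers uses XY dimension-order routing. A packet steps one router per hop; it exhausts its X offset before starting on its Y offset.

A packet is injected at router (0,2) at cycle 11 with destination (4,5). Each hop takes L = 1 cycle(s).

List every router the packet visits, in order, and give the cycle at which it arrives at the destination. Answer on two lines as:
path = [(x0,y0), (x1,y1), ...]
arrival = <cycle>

path = [(0,2), (1,2), (2,2), (3,2), (4,2), (4,3), (4,4), (4,5)]
arrival = 18

#0 — 0,2 | c11
#1 — 1,2 | c12 | E
#2 — 2,2 | c13 | E
#3 — 3,2 | c14 | E
#4 — 4,2 | c15 | E
#5 — 4,3 | c16 | N
#6 — 4,4 | c17 | N
#7 — 4,5 | c18 | N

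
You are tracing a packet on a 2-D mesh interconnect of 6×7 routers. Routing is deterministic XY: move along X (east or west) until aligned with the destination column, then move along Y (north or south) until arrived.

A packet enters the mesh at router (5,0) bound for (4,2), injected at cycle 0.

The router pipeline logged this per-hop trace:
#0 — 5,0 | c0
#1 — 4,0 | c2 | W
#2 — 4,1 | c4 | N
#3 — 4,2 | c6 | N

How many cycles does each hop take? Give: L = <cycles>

From hop 0 (0) to hop 1 (2): +2 cycles.
One hop costs L cycles, so L = 2.

L = 2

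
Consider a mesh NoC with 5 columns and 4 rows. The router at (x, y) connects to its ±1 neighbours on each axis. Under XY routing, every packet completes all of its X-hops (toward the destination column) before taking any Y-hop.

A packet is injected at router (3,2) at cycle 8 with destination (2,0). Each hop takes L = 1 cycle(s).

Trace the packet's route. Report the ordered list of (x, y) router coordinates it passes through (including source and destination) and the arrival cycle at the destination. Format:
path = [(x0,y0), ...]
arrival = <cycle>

path = [(3,2), (2,2), (2,1), (2,0)]
arrival = 11

  0. router=(3,2) cycle=8 (inject)
  1. router=(2,2) cycle=9 dir=W
  2. router=(2,1) cycle=10 dir=S
  3. router=(2,0) cycle=11 dir=S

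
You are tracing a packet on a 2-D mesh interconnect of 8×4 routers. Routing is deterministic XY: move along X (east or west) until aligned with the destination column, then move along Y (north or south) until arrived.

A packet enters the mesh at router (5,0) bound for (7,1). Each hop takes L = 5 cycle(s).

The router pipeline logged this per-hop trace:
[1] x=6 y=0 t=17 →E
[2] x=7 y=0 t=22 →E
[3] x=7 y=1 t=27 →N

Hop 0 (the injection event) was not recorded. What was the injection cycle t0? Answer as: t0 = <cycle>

t0 = 12

At hop 1 the cycle is 17; in general cyc_k = t0 + kL.
t0 = cyc[1] − L = 17 − 5 = 12.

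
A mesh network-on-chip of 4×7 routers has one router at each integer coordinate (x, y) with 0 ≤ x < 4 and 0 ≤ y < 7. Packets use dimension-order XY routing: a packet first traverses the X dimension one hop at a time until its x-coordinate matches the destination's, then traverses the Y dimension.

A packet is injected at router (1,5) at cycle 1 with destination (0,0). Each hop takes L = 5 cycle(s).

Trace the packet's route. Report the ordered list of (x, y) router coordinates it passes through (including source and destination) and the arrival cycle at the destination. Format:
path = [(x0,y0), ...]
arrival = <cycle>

path = [(1,5), (0,5), (0,4), (0,3), (0,2), (0,1), (0,0)]
arrival = 31

src (1,5)  cyc=1
W→(0,5)  cyc=6
S→(0,4)  cyc=11
S→(0,3)  cyc=16
S→(0,2)  cyc=21
S→(0,1)  cyc=26
S→(0,0)  cyc=31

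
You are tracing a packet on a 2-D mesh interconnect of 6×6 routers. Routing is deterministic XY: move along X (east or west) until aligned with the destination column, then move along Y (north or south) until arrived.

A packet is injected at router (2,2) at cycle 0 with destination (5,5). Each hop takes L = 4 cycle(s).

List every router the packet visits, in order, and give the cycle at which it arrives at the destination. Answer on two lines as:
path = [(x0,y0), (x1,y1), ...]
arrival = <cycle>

path = [(2,2), (3,2), (4,2), (5,2), (5,3), (5,4), (5,5)]
arrival = 24

t=0: at (2,2)
t=4: at (3,2) after E
t=8: at (4,2) after E
t=12: at (5,2) after E
t=16: at (5,3) after N
t=20: at (5,4) after N
t=24: at (5,5) after N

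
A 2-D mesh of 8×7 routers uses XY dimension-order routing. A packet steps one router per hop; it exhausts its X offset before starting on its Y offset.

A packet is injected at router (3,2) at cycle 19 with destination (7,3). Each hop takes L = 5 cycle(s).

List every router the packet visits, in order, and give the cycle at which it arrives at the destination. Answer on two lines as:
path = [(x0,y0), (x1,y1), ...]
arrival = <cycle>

t=19: at (3,2)
t=24: at (4,2) after E
t=29: at (5,2) after E
t=34: at (6,2) after E
t=39: at (7,2) after E
t=44: at (7,3) after N

path = [(3,2), (4,2), (5,2), (6,2), (7,2), (7,3)]
arrival = 44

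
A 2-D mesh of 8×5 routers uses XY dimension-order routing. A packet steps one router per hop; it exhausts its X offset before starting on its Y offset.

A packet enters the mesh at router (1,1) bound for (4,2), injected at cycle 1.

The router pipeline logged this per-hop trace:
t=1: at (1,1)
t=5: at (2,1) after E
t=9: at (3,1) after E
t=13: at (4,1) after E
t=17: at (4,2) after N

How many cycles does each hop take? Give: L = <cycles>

L = 4

Between hops 0 and 1 the cycle counter advances 5 − 1 = 4.
Per-hop latency L = Δcyc = 4.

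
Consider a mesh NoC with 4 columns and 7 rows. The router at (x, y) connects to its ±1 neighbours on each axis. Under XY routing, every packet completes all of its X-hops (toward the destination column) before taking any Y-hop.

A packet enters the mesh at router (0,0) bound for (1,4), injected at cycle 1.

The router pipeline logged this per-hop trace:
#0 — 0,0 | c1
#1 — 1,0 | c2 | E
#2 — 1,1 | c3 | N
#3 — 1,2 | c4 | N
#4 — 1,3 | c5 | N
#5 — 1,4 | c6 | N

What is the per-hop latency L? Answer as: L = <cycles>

Between hops 0 and 1 the cycle counter advances 2 − 1 = 1.
That increment is L by definition: L = 1.

L = 1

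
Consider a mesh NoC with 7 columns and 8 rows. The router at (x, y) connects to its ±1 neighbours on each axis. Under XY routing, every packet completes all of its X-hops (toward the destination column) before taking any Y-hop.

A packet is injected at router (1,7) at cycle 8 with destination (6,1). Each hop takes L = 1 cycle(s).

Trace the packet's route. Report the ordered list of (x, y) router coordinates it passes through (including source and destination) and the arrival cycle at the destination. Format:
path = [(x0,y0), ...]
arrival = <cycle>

t=8: at (1,7)
t=9: at (2,7) after E
t=10: at (3,7) after E
t=11: at (4,7) after E
t=12: at (5,7) after E
t=13: at (6,7) after E
t=14: at (6,6) after S
t=15: at (6,5) after S
t=16: at (6,4) after S
t=17: at (6,3) after S
t=18: at (6,2) after S
t=19: at (6,1) after S

path = [(1,7), (2,7), (3,7), (4,7), (5,7), (6,7), (6,6), (6,5), (6,4), (6,3), (6,2), (6,1)]
arrival = 19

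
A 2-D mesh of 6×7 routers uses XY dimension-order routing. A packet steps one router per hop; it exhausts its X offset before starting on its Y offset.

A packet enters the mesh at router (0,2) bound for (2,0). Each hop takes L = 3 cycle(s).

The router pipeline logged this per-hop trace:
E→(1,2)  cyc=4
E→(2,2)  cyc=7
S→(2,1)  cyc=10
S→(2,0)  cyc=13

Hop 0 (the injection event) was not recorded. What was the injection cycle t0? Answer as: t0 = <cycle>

t0 = 1

The first recorded entry is hop 1 at cycle 4.
So t0 = 4 − 1·3 = 1.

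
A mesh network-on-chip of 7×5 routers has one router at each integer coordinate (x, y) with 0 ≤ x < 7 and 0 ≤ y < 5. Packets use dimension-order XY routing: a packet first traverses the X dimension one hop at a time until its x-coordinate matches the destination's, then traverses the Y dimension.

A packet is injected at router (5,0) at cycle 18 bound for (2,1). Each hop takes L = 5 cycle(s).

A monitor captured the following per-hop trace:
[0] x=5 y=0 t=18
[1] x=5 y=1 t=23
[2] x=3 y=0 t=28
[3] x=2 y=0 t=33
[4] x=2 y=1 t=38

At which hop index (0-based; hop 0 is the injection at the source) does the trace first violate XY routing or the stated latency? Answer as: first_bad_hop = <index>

[1] (+0,+1) / 5c ⇒ BAD: Y-move but x=5≠2

first_bad_hop = 1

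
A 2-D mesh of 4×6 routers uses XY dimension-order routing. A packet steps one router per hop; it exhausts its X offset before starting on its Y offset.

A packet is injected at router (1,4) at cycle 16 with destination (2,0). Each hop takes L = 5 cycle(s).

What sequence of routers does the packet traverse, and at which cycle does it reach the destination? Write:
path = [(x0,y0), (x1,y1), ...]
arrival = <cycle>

path = [(1,4), (2,4), (2,3), (2,2), (2,1), (2,0)]
arrival = 41

t=16: at (1,4)
t=21: at (2,4) after E
t=26: at (2,3) after S
t=31: at (2,2) after S
t=36: at (2,1) after S
t=41: at (2,0) after S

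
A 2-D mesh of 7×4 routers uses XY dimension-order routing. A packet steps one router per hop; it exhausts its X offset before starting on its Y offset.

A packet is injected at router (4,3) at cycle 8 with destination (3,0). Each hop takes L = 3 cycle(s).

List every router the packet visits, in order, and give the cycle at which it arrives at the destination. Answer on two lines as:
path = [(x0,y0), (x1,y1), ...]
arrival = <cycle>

path = [(4,3), (3,3), (3,2), (3,1), (3,0)]
arrival = 20

#0 — 4,3 | c8
#1 — 3,3 | c11 | W
#2 — 3,2 | c14 | S
#3 — 3,1 | c17 | S
#4 — 3,0 | c20 | S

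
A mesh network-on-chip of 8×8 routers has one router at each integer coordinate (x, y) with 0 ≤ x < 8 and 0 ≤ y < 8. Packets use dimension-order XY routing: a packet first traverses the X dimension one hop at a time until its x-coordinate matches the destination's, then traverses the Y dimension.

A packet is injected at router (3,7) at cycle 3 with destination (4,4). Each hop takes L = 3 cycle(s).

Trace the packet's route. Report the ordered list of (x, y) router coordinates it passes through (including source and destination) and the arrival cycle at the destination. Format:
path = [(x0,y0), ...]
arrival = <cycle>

  0. router=(3,7) cycle=3 (inject)
  1. router=(4,7) cycle=6 dir=E
  2. router=(4,6) cycle=9 dir=S
  3. router=(4,5) cycle=12 dir=S
  4. router=(4,4) cycle=15 dir=S

path = [(3,7), (4,7), (4,6), (4,5), (4,4)]
arrival = 15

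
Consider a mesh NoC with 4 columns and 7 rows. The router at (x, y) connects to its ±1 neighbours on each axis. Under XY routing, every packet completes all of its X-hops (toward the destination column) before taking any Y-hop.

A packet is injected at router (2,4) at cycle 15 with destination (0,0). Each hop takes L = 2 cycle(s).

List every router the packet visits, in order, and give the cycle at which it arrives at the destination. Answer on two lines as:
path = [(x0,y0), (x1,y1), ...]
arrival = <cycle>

[0] x=2 y=4 t=15
[1] x=1 y=4 t=17 →W
[2] x=0 y=4 t=19 →W
[3] x=0 y=3 t=21 →S
[4] x=0 y=2 t=23 →S
[5] x=0 y=1 t=25 →S
[6] x=0 y=0 t=27 →S

path = [(2,4), (1,4), (0,4), (0,3), (0,2), (0,1), (0,0)]
arrival = 27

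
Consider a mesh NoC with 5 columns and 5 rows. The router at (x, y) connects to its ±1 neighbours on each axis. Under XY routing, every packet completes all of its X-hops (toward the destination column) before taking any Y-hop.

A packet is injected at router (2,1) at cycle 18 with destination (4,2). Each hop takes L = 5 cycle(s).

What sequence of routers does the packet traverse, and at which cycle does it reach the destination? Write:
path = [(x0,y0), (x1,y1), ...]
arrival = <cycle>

path = [(2,1), (3,1), (4,1), (4,2)]
arrival = 33

src (2,1)  cyc=18
E→(3,1)  cyc=23
E→(4,1)  cyc=28
N→(4,2)  cyc=33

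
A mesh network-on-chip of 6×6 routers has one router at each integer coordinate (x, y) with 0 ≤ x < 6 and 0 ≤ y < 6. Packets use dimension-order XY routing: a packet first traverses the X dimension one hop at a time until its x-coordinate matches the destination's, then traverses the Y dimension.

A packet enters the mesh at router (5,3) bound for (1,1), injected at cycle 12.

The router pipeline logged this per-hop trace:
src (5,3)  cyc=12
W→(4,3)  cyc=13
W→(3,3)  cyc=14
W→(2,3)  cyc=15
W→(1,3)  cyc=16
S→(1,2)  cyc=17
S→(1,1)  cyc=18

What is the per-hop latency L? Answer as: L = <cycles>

cyc[1] − cyc[0] = 13 − 12 = 1.
Per-hop latency L = Δcyc = 1.

L = 1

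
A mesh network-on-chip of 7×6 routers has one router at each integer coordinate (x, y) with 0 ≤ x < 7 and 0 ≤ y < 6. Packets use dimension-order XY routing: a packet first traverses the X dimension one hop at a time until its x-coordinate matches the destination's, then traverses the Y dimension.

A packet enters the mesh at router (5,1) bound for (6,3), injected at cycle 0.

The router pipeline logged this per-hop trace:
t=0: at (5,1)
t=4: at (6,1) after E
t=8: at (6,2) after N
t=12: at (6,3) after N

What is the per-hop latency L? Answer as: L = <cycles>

cyc[1] − cyc[0] = 4 − 0 = 4.
One hop costs L cycles, so L = 4.

L = 4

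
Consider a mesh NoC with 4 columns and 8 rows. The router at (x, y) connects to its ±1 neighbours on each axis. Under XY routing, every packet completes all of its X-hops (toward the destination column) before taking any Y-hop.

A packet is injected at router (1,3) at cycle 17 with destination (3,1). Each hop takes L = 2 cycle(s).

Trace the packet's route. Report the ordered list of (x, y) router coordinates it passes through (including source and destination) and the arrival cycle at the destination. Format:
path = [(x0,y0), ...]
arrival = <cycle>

path = [(1,3), (2,3), (3,3), (3,2), (3,1)]
arrival = 25

#0 — 1,3 | c17
#1 — 2,3 | c19 | E
#2 — 3,3 | c21 | E
#3 — 3,2 | c23 | S
#4 — 3,1 | c25 | S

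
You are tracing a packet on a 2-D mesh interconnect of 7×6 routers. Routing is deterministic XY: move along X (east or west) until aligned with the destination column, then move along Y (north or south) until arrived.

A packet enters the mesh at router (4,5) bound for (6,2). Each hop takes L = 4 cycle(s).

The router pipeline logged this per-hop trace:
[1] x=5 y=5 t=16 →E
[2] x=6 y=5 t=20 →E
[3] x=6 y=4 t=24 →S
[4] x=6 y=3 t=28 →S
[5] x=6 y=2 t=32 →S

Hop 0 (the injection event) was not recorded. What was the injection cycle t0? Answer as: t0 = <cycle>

t0 = 12

The first recorded entry is hop 1 at cycle 16.
t0 = cyc[1] − L = 16 − 4 = 12.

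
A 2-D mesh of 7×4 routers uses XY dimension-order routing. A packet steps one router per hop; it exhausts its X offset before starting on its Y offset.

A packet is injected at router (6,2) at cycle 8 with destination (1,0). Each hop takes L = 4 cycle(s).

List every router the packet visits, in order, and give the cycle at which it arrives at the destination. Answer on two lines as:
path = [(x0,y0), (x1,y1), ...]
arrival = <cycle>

path = [(6,2), (5,2), (4,2), (3,2), (2,2), (1,2), (1,1), (1,0)]
arrival = 36

[0] x=6 y=2 t=8
[1] x=5 y=2 t=12 →W
[2] x=4 y=2 t=16 →W
[3] x=3 y=2 t=20 →W
[4] x=2 y=2 t=24 →W
[5] x=1 y=2 t=28 →W
[6] x=1 y=1 t=32 →S
[7] x=1 y=0 t=36 →S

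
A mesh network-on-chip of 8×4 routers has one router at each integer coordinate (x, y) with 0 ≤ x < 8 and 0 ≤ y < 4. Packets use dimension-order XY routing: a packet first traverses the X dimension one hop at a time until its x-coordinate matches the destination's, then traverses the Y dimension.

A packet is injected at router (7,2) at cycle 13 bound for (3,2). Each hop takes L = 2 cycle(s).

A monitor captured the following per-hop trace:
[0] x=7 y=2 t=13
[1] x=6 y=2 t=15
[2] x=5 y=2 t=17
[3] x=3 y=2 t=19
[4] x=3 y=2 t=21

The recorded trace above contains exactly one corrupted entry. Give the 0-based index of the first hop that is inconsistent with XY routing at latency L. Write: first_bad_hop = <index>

first_bad_hop = 3

  1: Δx=-1 Δy=+0 Δt=2 [ok]
  2: Δx=-1 Δy=+0 Δt=2 [ok]
  3: Δx=-2 Δy=+0 Δt=2 [BAD: non-unit step]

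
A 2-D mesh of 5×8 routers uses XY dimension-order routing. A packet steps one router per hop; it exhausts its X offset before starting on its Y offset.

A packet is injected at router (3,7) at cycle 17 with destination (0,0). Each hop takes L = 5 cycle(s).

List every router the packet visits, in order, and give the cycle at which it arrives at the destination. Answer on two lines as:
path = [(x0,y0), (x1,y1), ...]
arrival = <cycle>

path = [(3,7), (2,7), (1,7), (0,7), (0,6), (0,5), (0,4), (0,3), (0,2), (0,1), (0,0)]
arrival = 67

[0] x=3 y=7 t=17
[1] x=2 y=7 t=22 →W
[2] x=1 y=7 t=27 →W
[3] x=0 y=7 t=32 →W
[4] x=0 y=6 t=37 →S
[5] x=0 y=5 t=42 →S
[6] x=0 y=4 t=47 →S
[7] x=0 y=3 t=52 →S
[8] x=0 y=2 t=57 →S
[9] x=0 y=1 t=62 →S
[10] x=0 y=0 t=67 →S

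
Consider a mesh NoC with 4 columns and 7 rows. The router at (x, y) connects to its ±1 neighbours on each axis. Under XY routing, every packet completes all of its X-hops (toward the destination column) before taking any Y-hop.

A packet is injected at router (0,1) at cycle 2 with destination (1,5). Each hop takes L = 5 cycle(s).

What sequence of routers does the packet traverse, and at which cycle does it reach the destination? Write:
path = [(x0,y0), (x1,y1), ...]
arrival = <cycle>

path = [(0,1), (1,1), (1,2), (1,3), (1,4), (1,5)]
arrival = 27

src (0,1)  cyc=2
E→(1,1)  cyc=7
N→(1,2)  cyc=12
N→(1,3)  cyc=17
N→(1,4)  cyc=22
N→(1,5)  cyc=27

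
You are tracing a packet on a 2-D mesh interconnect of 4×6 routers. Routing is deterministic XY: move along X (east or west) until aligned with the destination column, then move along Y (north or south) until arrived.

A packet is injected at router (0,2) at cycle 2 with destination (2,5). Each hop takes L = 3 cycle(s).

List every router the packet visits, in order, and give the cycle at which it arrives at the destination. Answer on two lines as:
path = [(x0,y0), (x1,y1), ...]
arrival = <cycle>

path = [(0,2), (1,2), (2,2), (2,3), (2,4), (2,5)]
arrival = 17

[0] x=0 y=2 t=2
[1] x=1 y=2 t=5 →E
[2] x=2 y=2 t=8 →E
[3] x=2 y=3 t=11 →N
[4] x=2 y=4 t=14 →N
[5] x=2 y=5 t=17 →N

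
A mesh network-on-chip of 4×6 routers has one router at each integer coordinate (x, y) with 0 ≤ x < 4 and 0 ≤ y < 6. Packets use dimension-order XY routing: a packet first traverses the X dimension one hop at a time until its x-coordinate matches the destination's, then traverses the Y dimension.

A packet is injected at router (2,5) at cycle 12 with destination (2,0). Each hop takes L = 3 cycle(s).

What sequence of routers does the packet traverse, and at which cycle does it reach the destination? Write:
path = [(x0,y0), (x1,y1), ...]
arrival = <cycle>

src (2,5)  cyc=12
S→(2,4)  cyc=15
S→(2,3)  cyc=18
S→(2,2)  cyc=21
S→(2,1)  cyc=24
S→(2,0)  cyc=27

path = [(2,5), (2,4), (2,3), (2,2), (2,1), (2,0)]
arrival = 27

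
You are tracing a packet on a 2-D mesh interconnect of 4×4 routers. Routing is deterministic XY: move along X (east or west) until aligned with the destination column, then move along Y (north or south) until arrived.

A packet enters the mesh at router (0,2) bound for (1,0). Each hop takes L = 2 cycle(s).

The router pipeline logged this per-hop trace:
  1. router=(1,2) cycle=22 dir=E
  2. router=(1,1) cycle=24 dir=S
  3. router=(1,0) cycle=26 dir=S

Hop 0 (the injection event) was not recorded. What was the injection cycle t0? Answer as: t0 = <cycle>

Hop 1 reached at cycle 22; hop k is at t0 + k·L.
Therefore t0 = 22 − L = 20.

t0 = 20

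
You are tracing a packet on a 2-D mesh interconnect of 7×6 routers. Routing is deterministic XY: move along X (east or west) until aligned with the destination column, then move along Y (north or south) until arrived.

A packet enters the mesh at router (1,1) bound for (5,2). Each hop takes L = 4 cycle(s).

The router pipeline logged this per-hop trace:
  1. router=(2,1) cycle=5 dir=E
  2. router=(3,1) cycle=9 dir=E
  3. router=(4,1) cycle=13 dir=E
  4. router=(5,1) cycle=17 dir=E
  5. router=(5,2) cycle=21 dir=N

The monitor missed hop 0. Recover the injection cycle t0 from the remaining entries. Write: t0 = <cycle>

t0 = 1

The first recorded entry is hop 1 at cycle 5.
Therefore t0 = 5 − L = 1.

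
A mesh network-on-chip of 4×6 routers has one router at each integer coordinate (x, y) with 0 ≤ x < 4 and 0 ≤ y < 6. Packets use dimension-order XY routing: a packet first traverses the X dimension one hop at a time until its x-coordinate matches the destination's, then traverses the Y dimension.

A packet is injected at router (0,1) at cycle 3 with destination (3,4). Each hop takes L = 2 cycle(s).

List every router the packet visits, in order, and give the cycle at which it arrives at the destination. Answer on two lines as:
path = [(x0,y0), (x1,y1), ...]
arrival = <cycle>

#0 — 0,1 | c3
#1 — 1,1 | c5 | E
#2 — 2,1 | c7 | E
#3 — 3,1 | c9 | E
#4 — 3,2 | c11 | N
#5 — 3,3 | c13 | N
#6 — 3,4 | c15 | N

path = [(0,1), (1,1), (2,1), (3,1), (3,2), (3,3), (3,4)]
arrival = 15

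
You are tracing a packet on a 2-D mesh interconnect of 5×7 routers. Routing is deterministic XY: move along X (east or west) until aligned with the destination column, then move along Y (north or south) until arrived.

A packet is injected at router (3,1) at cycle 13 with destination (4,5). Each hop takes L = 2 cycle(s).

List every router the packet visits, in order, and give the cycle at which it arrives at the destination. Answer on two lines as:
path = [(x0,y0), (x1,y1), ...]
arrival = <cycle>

path = [(3,1), (4,1), (4,2), (4,3), (4,4), (4,5)]
arrival = 23

[0] x=3 y=1 t=13
[1] x=4 y=1 t=15 →E
[2] x=4 y=2 t=17 →N
[3] x=4 y=3 t=19 →N
[4] x=4 y=4 t=21 →N
[5] x=4 y=5 t=23 →N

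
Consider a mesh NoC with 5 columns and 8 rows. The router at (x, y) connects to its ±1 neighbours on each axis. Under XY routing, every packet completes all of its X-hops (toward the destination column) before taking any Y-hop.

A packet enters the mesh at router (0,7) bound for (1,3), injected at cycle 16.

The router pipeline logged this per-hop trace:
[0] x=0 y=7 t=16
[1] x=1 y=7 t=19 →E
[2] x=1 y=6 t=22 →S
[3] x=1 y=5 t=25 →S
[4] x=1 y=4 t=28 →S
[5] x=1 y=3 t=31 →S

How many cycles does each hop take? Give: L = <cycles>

Between hops 0 and 1 the cycle counter advances 19 − 16 = 3.
Each hop adds L, hence L = 3.

L = 3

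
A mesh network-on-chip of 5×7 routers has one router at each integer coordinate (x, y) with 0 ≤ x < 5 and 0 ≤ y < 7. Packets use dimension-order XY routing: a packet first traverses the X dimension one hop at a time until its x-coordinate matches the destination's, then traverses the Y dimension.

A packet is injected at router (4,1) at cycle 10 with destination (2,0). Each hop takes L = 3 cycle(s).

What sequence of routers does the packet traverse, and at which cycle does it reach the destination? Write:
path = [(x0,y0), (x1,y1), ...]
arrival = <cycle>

t=10: at (4,1)
t=13: at (3,1) after W
t=16: at (2,1) after W
t=19: at (2,0) after S

path = [(4,1), (3,1), (2,1), (2,0)]
arrival = 19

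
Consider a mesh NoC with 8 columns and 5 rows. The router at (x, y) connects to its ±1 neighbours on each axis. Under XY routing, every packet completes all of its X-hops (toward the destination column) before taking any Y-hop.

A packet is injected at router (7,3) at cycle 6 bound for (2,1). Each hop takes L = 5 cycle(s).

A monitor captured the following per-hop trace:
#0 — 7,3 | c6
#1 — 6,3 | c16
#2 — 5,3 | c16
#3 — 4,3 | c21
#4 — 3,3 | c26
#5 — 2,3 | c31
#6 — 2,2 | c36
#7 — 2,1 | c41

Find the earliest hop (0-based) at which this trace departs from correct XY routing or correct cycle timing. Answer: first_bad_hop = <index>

first_bad_hop = 1

check 1→ d=(-1,0) cyc+10: BAD: Δcyc=10≠L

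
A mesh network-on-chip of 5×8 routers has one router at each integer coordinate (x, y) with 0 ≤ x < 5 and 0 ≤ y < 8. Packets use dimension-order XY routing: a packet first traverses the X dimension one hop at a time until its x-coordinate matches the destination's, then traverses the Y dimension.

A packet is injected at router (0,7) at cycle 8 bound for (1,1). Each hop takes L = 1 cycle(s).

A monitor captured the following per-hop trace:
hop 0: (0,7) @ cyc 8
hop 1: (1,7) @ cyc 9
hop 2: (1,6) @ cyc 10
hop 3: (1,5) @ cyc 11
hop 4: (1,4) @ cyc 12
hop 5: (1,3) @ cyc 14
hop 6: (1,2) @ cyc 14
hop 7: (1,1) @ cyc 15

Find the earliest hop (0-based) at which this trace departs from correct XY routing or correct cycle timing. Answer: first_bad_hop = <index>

check 1→ d=(1,0) cyc+1: ok
check 2→ d=(0,-1) cyc+1: ok
check 3→ d=(0,-1) cyc+1: ok
check 4→ d=(0,-1) cyc+1: ok
check 5→ d=(0,-1) cyc+2: BAD: Δcyc=2≠L

first_bad_hop = 5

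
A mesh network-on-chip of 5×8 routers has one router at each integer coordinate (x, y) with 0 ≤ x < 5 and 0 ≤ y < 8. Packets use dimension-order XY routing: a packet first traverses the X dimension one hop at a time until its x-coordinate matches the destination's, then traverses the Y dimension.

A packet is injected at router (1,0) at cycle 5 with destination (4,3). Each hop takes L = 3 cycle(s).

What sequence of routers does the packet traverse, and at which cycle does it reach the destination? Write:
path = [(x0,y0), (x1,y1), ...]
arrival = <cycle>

path = [(1,0), (2,0), (3,0), (4,0), (4,1), (4,2), (4,3)]
arrival = 23

t=5: at (1,0)
t=8: at (2,0) after E
t=11: at (3,0) after E
t=14: at (4,0) after E
t=17: at (4,1) after N
t=20: at (4,2) after N
t=23: at (4,3) after N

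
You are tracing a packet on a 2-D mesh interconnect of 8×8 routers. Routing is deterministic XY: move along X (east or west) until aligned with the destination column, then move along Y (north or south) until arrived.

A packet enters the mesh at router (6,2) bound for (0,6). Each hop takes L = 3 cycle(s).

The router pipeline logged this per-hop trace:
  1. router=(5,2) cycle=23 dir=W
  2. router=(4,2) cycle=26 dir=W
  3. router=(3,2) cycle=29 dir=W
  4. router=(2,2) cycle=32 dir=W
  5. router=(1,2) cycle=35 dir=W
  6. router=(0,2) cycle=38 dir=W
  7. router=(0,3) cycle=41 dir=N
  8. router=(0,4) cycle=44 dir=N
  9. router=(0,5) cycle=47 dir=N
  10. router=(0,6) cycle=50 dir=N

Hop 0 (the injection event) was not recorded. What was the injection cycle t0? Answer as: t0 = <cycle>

t0 = 20

At hop 1 the cycle is 23; in general cyc_k = t0 + kL.
Therefore t0 = 23 − L = 20.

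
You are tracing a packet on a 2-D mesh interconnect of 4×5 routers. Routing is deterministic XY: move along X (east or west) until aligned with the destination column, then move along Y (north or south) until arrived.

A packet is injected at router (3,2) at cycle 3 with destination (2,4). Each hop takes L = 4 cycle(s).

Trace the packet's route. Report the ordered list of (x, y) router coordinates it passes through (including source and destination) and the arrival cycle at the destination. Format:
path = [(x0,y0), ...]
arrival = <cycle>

t=3: at (3,2)
t=7: at (2,2) after W
t=11: at (2,3) after N
t=15: at (2,4) after N

path = [(3,2), (2,2), (2,3), (2,4)]
arrival = 15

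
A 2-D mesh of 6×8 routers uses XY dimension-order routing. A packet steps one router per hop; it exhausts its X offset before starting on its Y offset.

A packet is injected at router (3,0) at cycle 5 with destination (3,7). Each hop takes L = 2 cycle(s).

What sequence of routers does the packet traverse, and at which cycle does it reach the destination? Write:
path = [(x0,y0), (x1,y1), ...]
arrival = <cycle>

#0 — 3,0 | c5
#1 — 3,1 | c7 | N
#2 — 3,2 | c9 | N
#3 — 3,3 | c11 | N
#4 — 3,4 | c13 | N
#5 — 3,5 | c15 | N
#6 — 3,6 | c17 | N
#7 — 3,7 | c19 | N

path = [(3,0), (3,1), (3,2), (3,3), (3,4), (3,5), (3,6), (3,7)]
arrival = 19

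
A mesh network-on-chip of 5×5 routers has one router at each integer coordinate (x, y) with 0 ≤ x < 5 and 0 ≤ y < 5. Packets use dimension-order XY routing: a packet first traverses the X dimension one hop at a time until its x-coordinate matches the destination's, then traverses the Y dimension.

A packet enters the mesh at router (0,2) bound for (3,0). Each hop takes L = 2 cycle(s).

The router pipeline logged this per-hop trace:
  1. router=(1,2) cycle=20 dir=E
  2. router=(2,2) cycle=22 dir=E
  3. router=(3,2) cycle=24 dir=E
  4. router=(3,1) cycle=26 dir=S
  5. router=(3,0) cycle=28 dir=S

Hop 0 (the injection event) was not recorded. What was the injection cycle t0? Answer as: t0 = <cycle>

t0 = 18

At hop 1 the cycle is 20; in general cyc_k = t0 + kL.
Subtract one hop: t0 = 20 − 2 = 18.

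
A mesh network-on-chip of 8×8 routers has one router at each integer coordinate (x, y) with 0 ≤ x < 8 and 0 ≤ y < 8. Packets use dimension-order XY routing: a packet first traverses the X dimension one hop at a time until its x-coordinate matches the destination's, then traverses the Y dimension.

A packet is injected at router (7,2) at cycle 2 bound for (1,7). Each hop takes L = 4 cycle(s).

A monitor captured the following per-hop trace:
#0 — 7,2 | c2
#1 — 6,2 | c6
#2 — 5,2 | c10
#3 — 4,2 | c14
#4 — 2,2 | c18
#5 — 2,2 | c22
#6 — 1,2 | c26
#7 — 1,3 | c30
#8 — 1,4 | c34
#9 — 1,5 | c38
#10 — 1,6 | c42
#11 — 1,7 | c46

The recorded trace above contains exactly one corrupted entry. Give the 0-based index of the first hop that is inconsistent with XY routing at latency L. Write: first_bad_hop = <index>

[1] (-1,+0) / 4c ⇒ ok
[2] (-1,+0) / 4c ⇒ ok
[3] (-1,+0) / 4c ⇒ ok
[4] (-2,+0) / 4c ⇒ BAD: non-unit step

first_bad_hop = 4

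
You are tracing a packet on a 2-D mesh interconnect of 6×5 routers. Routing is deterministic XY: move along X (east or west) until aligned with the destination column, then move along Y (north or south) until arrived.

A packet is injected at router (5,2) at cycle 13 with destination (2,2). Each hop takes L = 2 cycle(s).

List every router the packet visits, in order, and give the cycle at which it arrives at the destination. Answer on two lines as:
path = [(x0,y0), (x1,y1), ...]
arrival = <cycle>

  0. router=(5,2) cycle=13 (inject)
  1. router=(4,2) cycle=15 dir=W
  2. router=(3,2) cycle=17 dir=W
  3. router=(2,2) cycle=19 dir=W

path = [(5,2), (4,2), (3,2), (2,2)]
arrival = 19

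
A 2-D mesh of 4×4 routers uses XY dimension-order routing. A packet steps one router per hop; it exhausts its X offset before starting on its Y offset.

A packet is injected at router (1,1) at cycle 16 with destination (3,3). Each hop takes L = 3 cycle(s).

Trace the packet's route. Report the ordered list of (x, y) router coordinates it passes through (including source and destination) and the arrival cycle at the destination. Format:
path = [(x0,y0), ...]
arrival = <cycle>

hop 0: (1,1) @ cyc 16
hop 1: (2,1) @ cyc 19  [E]
hop 2: (3,1) @ cyc 22  [E]
hop 3: (3,2) @ cyc 25  [N]
hop 4: (3,3) @ cyc 28  [N]

path = [(1,1), (2,1), (3,1), (3,2), (3,3)]
arrival = 28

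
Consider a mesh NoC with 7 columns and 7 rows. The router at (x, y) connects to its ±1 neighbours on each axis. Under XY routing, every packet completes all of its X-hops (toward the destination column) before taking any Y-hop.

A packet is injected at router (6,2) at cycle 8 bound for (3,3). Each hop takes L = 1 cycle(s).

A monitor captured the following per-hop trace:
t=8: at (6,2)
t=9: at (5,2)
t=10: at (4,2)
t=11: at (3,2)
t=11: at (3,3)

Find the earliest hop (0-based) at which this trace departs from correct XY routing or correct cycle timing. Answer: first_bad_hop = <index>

first_bad_hop = 4

hop 1: step (-1,+0), +1 cyc — ok
hop 2: step (-1,+0), +1 cyc — ok
hop 3: step (-1,+0), +1 cyc — ok
hop 4: step (+0,+1), +0 cyc — BAD: Δcyc=0≠L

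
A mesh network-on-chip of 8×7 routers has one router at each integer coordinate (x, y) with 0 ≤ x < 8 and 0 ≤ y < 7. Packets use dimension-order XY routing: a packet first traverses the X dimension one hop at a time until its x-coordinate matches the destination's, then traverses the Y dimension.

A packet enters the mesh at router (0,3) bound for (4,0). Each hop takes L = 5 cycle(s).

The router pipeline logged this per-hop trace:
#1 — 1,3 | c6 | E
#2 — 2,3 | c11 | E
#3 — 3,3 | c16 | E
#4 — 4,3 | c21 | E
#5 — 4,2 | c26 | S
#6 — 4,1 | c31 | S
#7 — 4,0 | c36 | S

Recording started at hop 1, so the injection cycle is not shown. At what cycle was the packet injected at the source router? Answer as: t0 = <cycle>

The first recorded entry is hop 1 at cycle 6.
Subtract one hop: t0 = 6 − 5 = 1.

t0 = 1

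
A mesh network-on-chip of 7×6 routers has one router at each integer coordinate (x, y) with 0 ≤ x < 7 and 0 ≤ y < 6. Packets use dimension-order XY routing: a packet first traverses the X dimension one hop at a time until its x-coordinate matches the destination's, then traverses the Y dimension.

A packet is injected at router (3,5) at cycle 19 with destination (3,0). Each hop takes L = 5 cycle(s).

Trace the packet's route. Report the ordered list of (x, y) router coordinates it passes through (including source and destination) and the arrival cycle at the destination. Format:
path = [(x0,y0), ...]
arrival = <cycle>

path = [(3,5), (3,4), (3,3), (3,2), (3,1), (3,0)]
arrival = 44

[0] x=3 y=5 t=19
[1] x=3 y=4 t=24 →S
[2] x=3 y=3 t=29 →S
[3] x=3 y=2 t=34 →S
[4] x=3 y=1 t=39 →S
[5] x=3 y=0 t=44 →S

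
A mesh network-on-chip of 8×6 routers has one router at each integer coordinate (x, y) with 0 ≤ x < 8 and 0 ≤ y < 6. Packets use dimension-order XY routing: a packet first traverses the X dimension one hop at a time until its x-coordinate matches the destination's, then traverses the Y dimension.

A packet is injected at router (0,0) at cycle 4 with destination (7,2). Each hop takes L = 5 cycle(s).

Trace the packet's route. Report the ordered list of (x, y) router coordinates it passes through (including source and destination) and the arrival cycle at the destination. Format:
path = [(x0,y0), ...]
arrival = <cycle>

path = [(0,0), (1,0), (2,0), (3,0), (4,0), (5,0), (6,0), (7,0), (7,1), (7,2)]
arrival = 49

[0] x=0 y=0 t=4
[1] x=1 y=0 t=9 →E
[2] x=2 y=0 t=14 →E
[3] x=3 y=0 t=19 →E
[4] x=4 y=0 t=24 →E
[5] x=5 y=0 t=29 →E
[6] x=6 y=0 t=34 →E
[7] x=7 y=0 t=39 →E
[8] x=7 y=1 t=44 →N
[9] x=7 y=2 t=49 →N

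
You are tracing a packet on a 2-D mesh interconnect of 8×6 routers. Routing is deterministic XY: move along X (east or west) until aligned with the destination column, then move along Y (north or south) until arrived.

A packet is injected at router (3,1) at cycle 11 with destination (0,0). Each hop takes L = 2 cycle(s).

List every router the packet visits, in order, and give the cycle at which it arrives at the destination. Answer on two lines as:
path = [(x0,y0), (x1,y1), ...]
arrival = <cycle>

[0] x=3 y=1 t=11
[1] x=2 y=1 t=13 →W
[2] x=1 y=1 t=15 →W
[3] x=0 y=1 t=17 →W
[4] x=0 y=0 t=19 →S

path = [(3,1), (2,1), (1,1), (0,1), (0,0)]
arrival = 19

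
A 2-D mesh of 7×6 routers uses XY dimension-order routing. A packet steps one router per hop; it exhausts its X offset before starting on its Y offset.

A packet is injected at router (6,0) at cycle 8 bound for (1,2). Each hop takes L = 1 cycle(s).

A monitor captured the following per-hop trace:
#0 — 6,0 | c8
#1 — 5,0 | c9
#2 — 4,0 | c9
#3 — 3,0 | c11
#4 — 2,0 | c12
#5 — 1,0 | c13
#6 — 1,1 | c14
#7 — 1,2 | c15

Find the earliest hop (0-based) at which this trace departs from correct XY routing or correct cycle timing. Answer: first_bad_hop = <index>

first_bad_hop = 2

check 1→ d=(-1,0) cyc+1: ok
check 2→ d=(-1,0) cyc+0: BAD: Δcyc=0≠L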